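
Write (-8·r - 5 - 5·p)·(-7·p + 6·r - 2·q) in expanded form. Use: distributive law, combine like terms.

(-8·r - 5 - 5·p)·(-7·p + 6·r - 2·q)
= 56·p·r - 48·r^2 + 16·q·r + 35·p - 30·r + 10·q + 35·p^2 - 30·p·r + 10·p·q    [distributive law]
= 26·p·r - 48·r^2 + 16·q·r + 35·p - 30·r + 10·q + 35·p^2 + 10·p·q    [combine like terms]

26·p·r - 48·r^2 + 16·q·r + 35·p - 30·r + 10·q + 35·p^2 + 10·p·q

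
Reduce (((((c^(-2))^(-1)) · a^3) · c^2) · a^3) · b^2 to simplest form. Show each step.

a^6b^2c^4

(((((c^(-2))^(-1)) · a^3) · c^2) · a^3) · b^2
= (((c^2 · a^3) · c^2) · a^3) · b^2    [power of a power]
= a^6b^2c^4    [product of powers]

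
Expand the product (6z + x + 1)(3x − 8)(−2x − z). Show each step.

−39x²z − 18xz² + 101xz + 48z² − 6x³ + 10x² + 16x + 8z

(6z + x + 1)(3x − 8)(−2x − z)
= (18xz − 48z + 3x² − 8x + 3x − 8)(−2x − z)    [distributive law]
= (18xz − 48z + 3x² − 5x − 8)(−2x − z)    [combine like terms]
= −36x²z − 18xz² + 96xz + 48z² − 6x³ − 3x²z + 10x² + 5xz + 16x + 8z    [distributive law]
= −39x²z − 18xz² + 101xz + 48z² − 6x³ + 10x² + 16x + 8z    [combine like terms]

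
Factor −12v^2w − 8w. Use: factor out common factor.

−12v^2w − 8w
= 4(−3v^2w − 2w)    [factor out 4]
= 4w(−3v^2 − 2)    [factor out w]

4w(−3v^2 − 2)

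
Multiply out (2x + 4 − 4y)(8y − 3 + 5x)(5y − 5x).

140xy^2 + 70x^2y − 150xy − 70x^2 − 50x^3 + 220y^2 − 60y + 60x − 160y^3

(2x + 4 − 4y)(8y − 3 + 5x)(5y − 5x)
= (16xy − 6x + 10x^2 + 32y − 12 + 20x − 32y^2 + 12y − 20xy)(5y − 5x)    [distributive law]
= (−4xy + 14x + 10x^2 + 44y − 12 − 32y^2)(5y − 5x)    [combine like terms]
= −20xy^2 + 20x^2y + 70xy − 70x^2 + 50x^2y − 50x^3 + 220y^2 − 220xy − 60y + 60x − 160y^3 + 160xy^2    [distributive law]
= 140xy^2 + 70x^2y − 150xy − 70x^2 − 50x^3 + 220y^2 − 60y + 60x − 160y^3    [combine like terms]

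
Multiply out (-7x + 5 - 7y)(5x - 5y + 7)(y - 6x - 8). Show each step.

-35x^2y + 210x^3 + 424x^2 + 420xy - 18x - 354y^2 + 627y - 280 + 35y^3 - 210xy^2

(-7x + 5 - 7y)(5x - 5y + 7)(y - 6x - 8)
= (-35x^2 + 35xy - 49x + 25x - 25y + 35 - 35xy + 35y^2 - 49y)(y - 6x - 8)    [distributive law]
= (-35x^2 - 24x - 74y + 35 + 35y^2)(y - 6x - 8)    [combine like terms]
= -35x^2y + 210x^3 + 280x^2 - 24xy + 144x^2 + 192x - 74y^2 + 444xy + 592y + 35y - 210x - 280 + 35y^3 - 210xy^2 - 280y^2    [distributive law]
= -35x^2y + 210x^3 + 424x^2 + 420xy - 18x - 354y^2 + 627y - 280 + 35y^3 - 210xy^2    [combine like terms]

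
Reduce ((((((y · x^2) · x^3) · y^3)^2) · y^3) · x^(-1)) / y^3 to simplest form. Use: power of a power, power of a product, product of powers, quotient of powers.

((((((y · x^2) · x^3) · y^3)^2) · y^3) · x^(-1)) / y^3
= ((((((y · x^2) · x^3)^2) · ((y^3)^2)) · y^3) · x^(-1)) / y^3    [power of a product]
= ((((((y · x^2)^2) · ((x^3)^2)) · ((y^3)^2)) · y^3) · x^(-1)) / y^3    [power of a product]
= ((((((y^2) · ((x^2)^2)) · ((x^3)^2)) · ((y^3)^2)) · y^3) · x^(-1)) / y^3    [power of a product]
= (((((y^2 · x^4) · ((x^3)^2)) · ((y^3)^2)) · y^3) · x^(-1)) / y^3    [power of a power]
= (((((y^2 · x^4) · x^6) · ((y^3)^2)) · y^3) · x^(-1)) / y^3    [power of a power]
= (((((y^2 · x^4) · x^6) · y^6) · y^3) · x^(-1)) / y^3    [power of a power]
= x^9y^8    [quotient of powers; product of powers]

x^9y^8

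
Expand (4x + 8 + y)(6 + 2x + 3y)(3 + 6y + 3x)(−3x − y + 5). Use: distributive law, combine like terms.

(4x + 8 + y)(6 + 2x + 3y)(3 + 6y + 3x)(−3x − y + 5)
= (24x + 8x² + 12xy + 48 + 16x + 24y + 6y + 2xy + 3y²)(3 + 6y + 3x)(−3x − y + 5)    [distributive law]
= (40x + 8x² + 14xy + 48 + 30y + 3y²)(3 + 6y + 3x)(−3x − y + 5)    [combine like terms]
= (120x + 240xy + 120x² + 24x² + 48x²y + 24x³ + 42xy + 84xy² + 42x²y + 144 + 288y + 144x + 90y + 180y² + 90xy + 9y² + 18y³ + 9xy²)(−3x − y + 5)    [distributive law]
= (264x + 372xy + 144x² + 90x²y + 24x³ + 93xy² + 144 + 378y + 189y² + 18y³)(−3x − y + 5)    [combine like terms]
= −792x² − 264xy + 1320x − 1116x²y − 372xy² + 1860xy − 432x³ − 144x²y + 720x² − 270x³y − 90x²y² + 450x²y − 72x⁴ − 24x³y + 120x³ − 279x²y² − 93xy³ + 465xy² − 432x − 144y + 720 − 1134xy − 378y² + 1890y − 567xy² − 189y³ + 945y² − 54xy³ − 18y⁴ + 90y³    [distributive law]
= −72x² + 462xy + 888x − 810x²y − 474xy² − 312x³ − 294x³y − 369x²y² − 72x⁴ − 147xy³ + 1746y + 720 + 567y² − 99y³ − 18y⁴    [combine like terms]

−72x² + 462xy + 888x − 810x²y − 474xy² − 312x³ − 294x³y − 369x²y² − 72x⁴ − 147xy³ + 1746y + 720 + 567y² − 99y³ − 18y⁴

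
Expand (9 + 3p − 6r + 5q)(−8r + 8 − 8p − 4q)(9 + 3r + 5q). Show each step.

−864r + 72r² − 732qr + 648 + 396q − 432p + 72pr − 708pq − 160q² + 72pr² − 36pqr − 216p² − 72p²r − 120p²q − 260pq² + 144r³ + 192qr² − 140q²r − 100q³

(9 + 3p − 6r + 5q)(−8r + 8 − 8p − 4q)(9 + 3r + 5q)
= (−72r + 72 − 72p − 36q − 24pr + 24p − 24p² − 12pq + 48r² − 48r + 48pr + 24qr − 40qr + 40q − 40pq − 20q²)(9 + 3r + 5q)    [distributive law]
= (−120r + 72 − 48p + 4q + 24pr − 24p² − 52pq + 48r² − 16qr − 20q²)(9 + 3r + 5q)    [combine like terms]
= −1080r − 360r² − 600qr + 648 + 216r + 360q − 432p − 144pr − 240pq + 36q + 12qr + 20q² + 216pr + 72pr² + 120pqr − 216p² − 72p²r − 120p²q − 468pq − 156pqr − 260pq² + 432r² + 144r³ + 240qr² − 144qr − 48qr² − 80q²r − 180q² − 60q²r − 100q³    [distributive law]
= −864r + 72r² − 732qr + 648 + 396q − 432p + 72pr − 708pq − 160q² + 72pr² − 36pqr − 216p² − 72p²r − 120p²q − 260pq² + 144r³ + 192qr² − 140q²r − 100q³    [combine like terms]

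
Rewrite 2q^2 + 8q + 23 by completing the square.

2q^2 + 8q + 23
= 2(q^2 + 4q) + 23    [factor out 2 from the q-terms]
= 2(q^2 + 4q + 4 − 4) + 23    [add and subtract 4 inside the bracket]
= 2(q + 2)^2 − 8 + 23    [perfect-square identity]
= 2(q + 2)^2 + 15    [combine constants]

2(q + 2)^2 + 15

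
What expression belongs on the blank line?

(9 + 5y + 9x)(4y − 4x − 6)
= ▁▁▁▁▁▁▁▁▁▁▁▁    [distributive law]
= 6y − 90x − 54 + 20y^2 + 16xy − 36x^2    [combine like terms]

Applying distributive law to the line above:

36y − 36x − 54 + 20y^2 − 20xy − 30y + 36xy − 36x^2 − 54x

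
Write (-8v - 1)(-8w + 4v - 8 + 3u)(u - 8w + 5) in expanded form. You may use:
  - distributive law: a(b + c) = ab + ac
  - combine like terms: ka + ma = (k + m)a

(-8v - 1)(-8w + 4v - 8 + 3u)(u - 8w + 5)
= (64vw - 32v² + 64v - 24uv + 8w - 4v + 8 - 3u)(u - 8w + 5)    [distributive law]
= (64vw - 32v² + 60v - 24uv + 8w + 8 - 3u)(u - 8w + 5)    [combine like terms]
= 64uvw - 512vw² + 320vw - 32uv² + 256v²w - 160v² + 60uv - 480vw + 300v - 24u²v + 192uvw - 120uv + 8uw - 64w² + 40w + 8u - 64w + 40 - 3u² + 24uw - 15u    [distributive law]
= 256uvw - 512vw² - 160vw - 32uv² + 256v²w - 160v² - 60uv + 300v - 24u²v + 32uw - 64w² - 24w - 7u + 40 - 3u²    [combine like terms]

256uvw - 512vw² - 160vw - 32uv² + 256v²w - 160v² - 60uv + 300v - 24u²v + 32uw - 64w² - 24w - 7u + 40 - 3u²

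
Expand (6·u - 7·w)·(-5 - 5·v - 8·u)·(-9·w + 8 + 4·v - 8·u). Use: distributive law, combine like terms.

438·u·w - 240·u - 360·u·v - 144·u^2 + 214·u·v·w - 120·u·v^2 + 48·u^2·v - 16·u^2·w + 384·u^3 - 315·w^2 + 280·w + 420·v·w - 315·v·w^2 + 140·v^2·w - 504·u·w^2

(6·u - 7·w)·(-5 - 5·v - 8·u)·(-9·w + 8 + 4·v - 8·u)
= (-30·u - 30·u·v - 48·u^2 + 35·w + 35·v·w + 56·u·w)·(-9·w + 8 + 4·v - 8·u)    [distributive law]
= 270·u·w - 240·u - 120·u·v + 240·u^2 + 270·u·v·w - 240·u·v - 120·u·v^2 + 240·u^2·v + 432·u^2·w - 384·u^2 - 192·u^2·v + 384·u^3 - 315·w^2 + 280·w + 140·v·w - 280·u·w - 315·v·w^2 + 280·v·w + 140·v^2·w - 280·u·v·w - 504·u·w^2 + 448·u·w + 224·u·v·w - 448·u^2·w    [distributive law]
= 438·u·w - 240·u - 360·u·v - 144·u^2 + 214·u·v·w - 120·u·v^2 + 48·u^2·v - 16·u^2·w + 384·u^3 - 315·w^2 + 280·w + 420·v·w - 315·v·w^2 + 140·v^2·w - 504·u·w^2    [combine like terms]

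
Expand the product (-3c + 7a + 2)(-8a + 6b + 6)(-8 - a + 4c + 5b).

-70ac - 248a²c + 96ac² + 306abc + 102bc - 72bc² - 90b²c + 192c - 72c² + 422a² + 56a³ - 322a²b - 218ab + 210ab² - 220a - 36b + 60b² - 96

(-3c + 7a + 2)(-8a + 6b + 6)(-8 - a + 4c + 5b)
= (24ac - 18bc - 18c - 56a² + 42ab + 42a - 16a + 12b + 12)(-8 - a + 4c + 5b)    [distributive law]
= (24ac - 18bc - 18c - 56a² + 42ab + 26a + 12b + 12)(-8 - a + 4c + 5b)    [combine like terms]
= -192ac - 24a²c + 96ac² + 120abc + 144bc + 18abc - 72bc² - 90b²c + 144c + 18ac - 72c² - 90bc + 448a² + 56a³ - 224a²c - 280a²b - 336ab - 42a²b + 168abc + 210ab² - 208a - 26a² + 104ac + 130ab - 96b - 12ab + 48bc + 60b² - 96 - 12a + 48c + 60b    [distributive law]
= -70ac - 248a²c + 96ac² + 306abc + 102bc - 72bc² - 90b²c + 192c - 72c² + 422a² + 56a³ - 322a²b - 218ab + 210ab² - 220a - 36b + 60b² - 96    [combine like terms]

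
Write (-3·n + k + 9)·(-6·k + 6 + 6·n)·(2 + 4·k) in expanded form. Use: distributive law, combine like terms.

(-3·n + k + 9)·(-6·k + 6 + 6·n)·(2 + 4·k)
= (18·k·n - 18·n - 18·n^2 - 6·k^2 + 6·k + 6·k·n - 54·k + 54 + 54·n)·(2 + 4·k)    [distributive law]
= (24·k·n + 36·n - 18·n^2 - 6·k^2 - 48·k + 54)·(2 + 4·k)    [combine like terms]
= 48·k·n + 96·k^2·n + 72·n + 144·k·n - 36·n^2 - 72·k·n^2 - 12·k^2 - 24·k^3 - 96·k - 192·k^2 + 108 + 216·k    [distributive law]
= 192·k·n + 96·k^2·n + 72·n - 36·n^2 - 72·k·n^2 - 204·k^2 - 24·k^3 + 120·k + 108    [combine like terms]

192·k·n + 96·k^2·n + 72·n - 36·n^2 - 72·k·n^2 - 204·k^2 - 24·k^3 + 120·k + 108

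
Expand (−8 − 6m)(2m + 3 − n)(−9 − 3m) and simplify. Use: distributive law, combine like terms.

(−8 − 6m)(2m + 3 − n)(−9 − 3m)
= (−16m − 24 + 8n − 12m² − 18m + 6mn)(−9 − 3m)    [distributive law]
= (−34m − 24 + 8n − 12m² + 6mn)(−9 − 3m)    [combine like terms]
= 306m + 102m² + 216 + 72m − 72n − 24mn + 108m² + 36m³ − 54mn − 18m²n    [distributive law]
= 378m + 210m² + 216 − 72n − 78mn + 36m³ − 18m²n    [combine like terms]

378m + 210m² + 216 − 72n − 78mn + 36m³ − 18m²n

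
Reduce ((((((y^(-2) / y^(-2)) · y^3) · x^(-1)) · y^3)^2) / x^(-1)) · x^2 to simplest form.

((((((y^(-2) / y^(-2)) · y^3) · x^(-1)) · y^3)^2) / x^(-1)) · x^2
= ((((((y^(-2) / y^(-2)) · y^3) · x^(-1))^2) · ((y^3)^2)) / x^(-1)) · x^2    [power of a product]
= ((((((y^(-2) / y^(-2)) · y^3)^2) · ((x^(-1))^2)) · ((y^3)^2)) / x^(-1)) · x^2    [power of a product]
= ((((((y^(-2) / y^(-2))^2) · ((y^3)^2)) · ((x^(-1))^2)) · ((y^3)^2)) / x^(-1)) · x^2    [power of a product]
= (((((((y^(-2))^2) / ((y^(-2))^2)) · ((y^3)^2)) · ((x^(-1))^2)) · ((y^3)^2)) / x^(-1)) · x^2    [power of a quotient]
= (((((y^(-4) / ((y^(-2))^2)) · ((y^3)^2)) · ((x^(-1))^2)) · ((y^3)^2)) / x^(-1)) · x^2    [power of a power]
= (((((y^(-4) / y^(-4)) · ((y^3)^2)) · ((x^(-1))^2)) · ((y^3)^2)) / x^(-1)) · x^2    [power of a power]
= ((((y^0 · ((y^3)^2)) · ((x^(-1))^2)) · ((y^3)^2)) / x^(-1)) · x^2    [quotient of powers]
= ((((y^0 · y^6) · ((x^(-1))^2)) · ((y^3)^2)) / x^(-1)) · x^2    [power of a power]
= (((y^6 · ((x^(-1))^2)) · ((y^3)^2)) / x^(-1)) · x^2    [product of powers]
= (((y^6 · x^(-2)) · ((y^3)^2)) / x^(-1)) · x^2    [power of a power]
= (((y^6 · x^(-2)) · y^6) / x^(-1)) · x^2    [power of a power]
= xy^12    [quotient of powers; product of powers]

xy^12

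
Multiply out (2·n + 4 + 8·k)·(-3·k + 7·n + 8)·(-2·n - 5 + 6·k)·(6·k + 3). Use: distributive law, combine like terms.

-96·k²·n² - 996·k·n² + 504·k²·n - 1974·k·n + 2088·k³·n - 168·k·n³ - 84·n³ - 474·n² - 852·n + 888·k² - 1164·k + 2160·k³ - 480 - 864·k⁴

(2·n + 4 + 8·k)·(-3·k + 7·n + 8)·(-2·n - 5 + 6·k)·(6·k + 3)
= (-6·k·n + 14·n² + 16·n - 12·k + 28·n + 32 - 24·k² + 56·k·n + 64·k)·(-2·n - 5 + 6·k)·(6·k + 3)    [distributive law]
= (50·k·n + 14·n² + 44·n + 52·k + 32 - 24·k²)·(-2·n - 5 + 6·k)·(6·k + 3)    [combine like terms]
= (-100·k·n² - 250·k·n + 300·k²·n - 28·n³ - 70·n² + 84·k·n² - 88·n² - 220·n + 264·k·n - 104·k·n - 260·k + 312·k² - 64·n - 160 + 192·k + 48·k²·n + 120·k² - 144·k³)·(6·k + 3)    [distributive law]
= (-16·k·n² - 90·k·n + 348·k²·n - 28·n³ - 158·n² - 284·n - 68·k + 432·k² - 160 - 144·k³)·(6·k + 3)    [combine like terms]
= -96·k²·n² - 48·k·n² - 540·k²·n - 270·k·n + 2088·k³·n + 1044·k²·n - 168·k·n³ - 84·n³ - 948·k·n² - 474·n² - 1704·k·n - 852·n - 408·k² - 204·k + 2592·k³ + 1296·k² - 960·k - 480 - 864·k⁴ - 432·k³    [distributive law]
= -96·k²·n² - 996·k·n² + 504·k²·n - 1974·k·n + 2088·k³·n - 168·k·n³ - 84·n³ - 474·n² - 852·n + 888·k² - 1164·k + 2160·k³ - 480 - 864·k⁴    [combine like terms]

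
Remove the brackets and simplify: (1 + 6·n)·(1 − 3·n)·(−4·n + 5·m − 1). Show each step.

−7·n + 5·m − 1 + 6·n^2 + 15·m·n + 72·n^3 − 90·m·n^2

(1 + 6·n)·(1 − 3·n)·(−4·n + 5·m − 1)
= (1 − 3·n + 6·n − 18·n^2)·(−4·n + 5·m − 1)    [distributive law]
= (1 + 3·n − 18·n^2)·(−4·n + 5·m − 1)    [combine like terms]
= −4·n + 5·m − 1 − 12·n^2 + 15·m·n − 3·n + 72·n^3 − 90·m·n^2 + 18·n^2    [distributive law]
= −7·n + 5·m − 1 + 6·n^2 + 15·m·n + 72·n^3 − 90·m·n^2    [combine like terms]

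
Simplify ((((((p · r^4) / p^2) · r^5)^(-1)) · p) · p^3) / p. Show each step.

p^4r^(-9)

((((((p · r^4) / p^2) · r^5)^(-1)) · p) · p^3) / p
= ((((((p · r^4) / p^2)^(-1)) · ((r^5)^(-1))) · p) · p^3) / p    [power of a product]
= ((((((p · r^4)^(-1)) / ((p^2)^(-1))) · ((r^5)^(-1))) · p) · p^3) / p    [power of a quotient]
= ((((((p^(-1)) · ((r^4)^(-1))) / ((p^2)^(-1))) · ((r^5)^(-1))) · p) · p^3) / p    [power of a product]
= (((((p^(-1) · r^(-4)) / ((p^2)^(-1))) · ((r^5)^(-1))) · p) · p^3) / p    [power of a power]
= (((((p^(-1) · r^(-4)) / p^(-2)) · ((r^5)^(-1))) · p) · p^3) / p    [power of a power]
= (((((p^(-1) · r^(-4)) / p^(-2)) · r^(-5)) · p) · p^3) / p    [power of a power]
= p^4r^(-9)    [quotient of powers; product of powers]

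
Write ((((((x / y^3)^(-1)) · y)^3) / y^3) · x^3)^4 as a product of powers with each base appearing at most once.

y^36

((((((x / y^3)^(-1)) · y)^3) / y^3) · x^3)^4
= ((((((x / y^3)^(-1)) · y)^3) / y^3)^4) · ((x^3)^4)    [power of a product]
= ((((((x / y^3)^(-1)) · y)^3)^4) / ((y^3)^4)) · ((x^3)^4)    [power of a quotient]
= (((((x / y^3)^(-1)) · y)^12) / ((y^3)^4)) · ((x^3)^4)    [power of a power]
= (((((x / y^3)^(-1))^12) · (y^12)) / ((y^3)^4)) · ((x^3)^4)    [power of a product]
= ((((x / y^3)^(-12)) · (y^12)) / ((y^3)^4)) · ((x^3)^4)    [power of a power]
= ((((x^(-12)) / ((y^3)^(-12))) · (y^12)) / ((y^3)^4)) · ((x^3)^4)    [power of a quotient]
= (((x^(-12) / y^(-36)) · (y^12)) / ((y^3)^4)) · ((x^3)^4)    [power of a power]
= (((x^(-12) / y^(-36)) · y^12) / y^12) · ((x^3)^4)    [power of a power]
= (((x^(-12) / y^(-36)) · y^12) / y^12) · x^12    [power of a power]
= y^36    [quotient of powers; product of powers]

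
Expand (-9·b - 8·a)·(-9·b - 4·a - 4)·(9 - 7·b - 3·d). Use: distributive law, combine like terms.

(-9·b - 8·a)·(-9·b - 4·a - 4)·(9 - 7·b - 3·d)
= (81·b² + 36·a·b + 36·b + 72·a·b + 32·a² + 32·a)·(9 - 7·b - 3·d)    [distributive law]
= (81·b² + 108·a·b + 36·b + 32·a² + 32·a)·(9 - 7·b - 3·d)    [combine like terms]
= 729·b² - 567·b³ - 243·b²·d + 972·a·b - 756·a·b² - 324·a·b·d + 324·b - 252·b² - 108·b·d + 288·a² - 224·a²·b - 96·a²·d + 288·a - 224·a·b - 96·a·d    [distributive law]
= 477·b² - 567·b³ - 243·b²·d + 748·a·b - 756·a·b² - 324·a·b·d + 324·b - 108·b·d + 288·a² - 224·a²·b - 96·a²·d + 288·a - 96·a·d    [combine like terms]

477·b² - 567·b³ - 243·b²·d + 748·a·b - 756·a·b² - 324·a·b·d + 324·b - 108·b·d + 288·a² - 224·a²·b - 96·a²·d + 288·a - 96·a·d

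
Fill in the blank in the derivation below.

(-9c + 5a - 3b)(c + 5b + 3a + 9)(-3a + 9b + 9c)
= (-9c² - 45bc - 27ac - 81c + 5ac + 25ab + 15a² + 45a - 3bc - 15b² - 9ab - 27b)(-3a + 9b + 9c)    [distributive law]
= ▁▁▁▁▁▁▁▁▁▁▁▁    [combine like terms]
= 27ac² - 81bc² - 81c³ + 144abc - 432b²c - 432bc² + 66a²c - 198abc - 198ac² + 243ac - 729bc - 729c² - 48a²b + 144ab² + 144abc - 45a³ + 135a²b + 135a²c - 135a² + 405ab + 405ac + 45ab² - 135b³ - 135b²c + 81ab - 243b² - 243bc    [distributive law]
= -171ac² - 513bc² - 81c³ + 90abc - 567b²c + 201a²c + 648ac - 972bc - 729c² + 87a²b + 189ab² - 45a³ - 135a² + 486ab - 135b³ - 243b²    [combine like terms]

Applying combine like terms to the line above:

(-9c² - 48bc - 22ac - 81c + 16ab + 15a² + 45a - 15b² - 27b)(-3a + 9b + 9c)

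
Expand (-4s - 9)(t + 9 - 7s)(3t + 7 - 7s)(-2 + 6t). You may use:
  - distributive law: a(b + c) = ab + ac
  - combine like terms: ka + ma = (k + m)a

720st^2 - 72st^3 + 4304st - 182s^2t + 672s^2t^2 - 1512s - 14s^2 + 392s^3 - 1176s^3t - 1782t^2 - 162t^3 - 2790t + 1134

(-4s - 9)(t + 9 - 7s)(3t + 7 - 7s)(-2 + 6t)
= (-4st - 36s + 28s^2 - 9t - 81 + 63s)(3t + 7 - 7s)(-2 + 6t)    [distributive law]
= (-4st + 27s + 28s^2 - 9t - 81)(3t + 7 - 7s)(-2 + 6t)    [combine like terms]
= (-12st^2 - 28st + 28s^2t + 81st + 189s - 189s^2 + 84s^2t + 196s^2 - 196s^3 - 27t^2 - 63t + 63st - 243t - 567 + 567s)(-2 + 6t)    [distributive law]
= (-12st^2 + 116st + 112s^2t + 756s + 7s^2 - 196s^3 - 27t^2 - 306t - 567)(-2 + 6t)    [combine like terms]
= 24st^2 - 72st^3 - 232st + 696st^2 - 224s^2t + 672s^2t^2 - 1512s + 4536st - 14s^2 + 42s^2t + 392s^3 - 1176s^3t + 54t^2 - 162t^3 + 612t - 1836t^2 + 1134 - 3402t    [distributive law]
= 720st^2 - 72st^3 + 4304st - 182s^2t + 672s^2t^2 - 1512s - 14s^2 + 392s^3 - 1176s^3t - 1782t^2 - 162t^3 - 2790t + 1134    [combine like terms]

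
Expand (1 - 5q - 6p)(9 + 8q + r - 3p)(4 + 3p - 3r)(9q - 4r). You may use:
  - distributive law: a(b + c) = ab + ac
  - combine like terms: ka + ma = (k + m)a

324q - 144r - 1809pq + 804pr + 385qr + 92r^2 - 1332q^2 - 2187pq^2 + 2322pqr + 1459q^2r - 391qr^2 - 600pr^2 + 12r^3 - 891p^2q + 396p^2r - 1440q^3 - 1080pq^3 + 1236pq^2r + 1080q^3r - 345q^2r^2 - 174pqr^2 - 60qr^3 - 891p^2q^2 - 252p^2qr + 288p^2r^2 - 72pr^3 + 486p^3q - 216p^3r

(1 - 5q - 6p)(9 + 8q + r - 3p)(4 + 3p - 3r)(9q - 4r)
= (9 + 8q + r - 3p - 45q - 40q^2 - 5qr + 15pq - 54p - 48pq - 6pr + 18p^2)(4 + 3p - 3r)(9q - 4r)    [distributive law]
= (9 - 37q + r - 57p - 40q^2 - 5qr - 33pq - 6pr + 18p^2)(4 + 3p - 3r)(9q - 4r)    [combine like terms]
= (36 + 27p - 27r - 148q - 111pq + 111qr + 4r + 3pr - 3r^2 - 228p - 171p^2 + 171pr - 160q^2 - 120pq^2 + 120q^2r - 20qr - 15pqr + 15qr^2 - 132pq - 99p^2q + 99pqr - 24pr - 18p^2r + 18pr^2 + 72p^2 + 54p^3 - 54p^2r)(9q - 4r)    [distributive law]
= (36 - 201p - 23r - 148q - 243pq + 91qr + 150pr - 3r^2 - 99p^2 - 160q^2 - 120pq^2 + 120q^2r + 84pqr + 15qr^2 - 99p^2q - 72p^2r + 18pr^2 + 54p^3)(9q - 4r)    [combine like terms]
= 324q - 144r - 1809pq + 804pr - 207qr + 92r^2 - 1332q^2 + 592qr - 2187pq^2 + 972pqr + 819q^2r - 364qr^2 + 1350pqr - 600pr^2 - 27qr^2 + 12r^3 - 891p^2q + 396p^2r - 1440q^3 + 640q^2r - 1080pq^3 + 480pq^2r + 1080q^3r - 480q^2r^2 + 756pq^2r - 336pqr^2 + 135q^2r^2 - 60qr^3 - 891p^2q^2 + 396p^2qr - 648p^2qr + 288p^2r^2 + 162pqr^2 - 72pr^3 + 486p^3q - 216p^3r    [distributive law]
= 324q - 144r - 1809pq + 804pr + 385qr + 92r^2 - 1332q^2 - 2187pq^2 + 2322pqr + 1459q^2r - 391qr^2 - 600pr^2 + 12r^3 - 891p^2q + 396p^2r - 1440q^3 - 1080pq^3 + 1236pq^2r + 1080q^3r - 345q^2r^2 - 174pqr^2 - 60qr^3 - 891p^2q^2 - 252p^2qr + 288p^2r^2 - 72pr^3 + 486p^3q - 216p^3r    [combine like terms]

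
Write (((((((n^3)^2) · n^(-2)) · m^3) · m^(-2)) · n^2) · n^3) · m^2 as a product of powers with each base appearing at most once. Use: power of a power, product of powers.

m^3·n^9

(((((((n^3)^2) · n^(-2)) · m^3) · m^(-2)) · n^2) · n^3) · m^2
= (((((n^6 · n^(-2)) · m^3) · m^(-2)) · n^2) · n^3) · m^2    [power of a power]
= ((((n^4 · m^3) · m^(-2)) · n^2) · n^3) · m^2    [product of powers]
= m^3·n^9    [product of powers]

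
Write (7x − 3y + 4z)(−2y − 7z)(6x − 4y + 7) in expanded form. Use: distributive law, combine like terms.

(7x − 3y + 4z)(−2y − 7z)(6x − 4y + 7)
= (−14xy − 49xz + 6y^2 + 21yz − 8yz − 28z^2)(6x − 4y + 7)    [distributive law]
= (−14xy − 49xz + 6y^2 + 13yz − 28z^2)(6x − 4y + 7)    [combine like terms]
= −84x^2y + 56xy^2 − 98xy − 294x^2z + 196xyz − 343xz + 36xy^2 − 24y^3 + 42y^2 + 78xyz − 52y^2z + 91yz − 168xz^2 + 112yz^2 − 196z^2    [distributive law]
= −84x^2y + 92xy^2 − 98xy − 294x^2z + 274xyz − 343xz − 24y^3 + 42y^2 − 52y^2z + 91yz − 168xz^2 + 112yz^2 − 196z^2    [combine like terms]

−84x^2y + 92xy^2 − 98xy − 294x^2z + 274xyz − 343xz − 24y^3 + 42y^2 − 52y^2z + 91yz − 168xz^2 + 112yz^2 − 196z^2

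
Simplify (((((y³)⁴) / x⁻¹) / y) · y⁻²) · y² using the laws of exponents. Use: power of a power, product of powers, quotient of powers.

x·y¹¹

(((((y³)⁴) / x⁻¹) / y) · y⁻²) · y²
= (((y¹² / x⁻¹) / y) · y⁻²) · y²    [power of a power]
= x·y¹¹    [quotient of powers; product of powers]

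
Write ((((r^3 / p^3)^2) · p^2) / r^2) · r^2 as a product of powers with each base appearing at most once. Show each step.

p^(-4)·r^6

((((r^3 / p^3)^2) · p^2) / r^2) · r^2
= (((((r^3)^2) / ((p^3)^2)) · p^2) / r^2) · r^2    [power of a quotient]
= (((r^6 / ((p^3)^2)) · p^2) / r^2) · r^2    [power of a power]
= (((r^6 / p^6) · p^2) / r^2) · r^2    [power of a power]
= p^(-4)·r^6    [quotient of powers; product of powers]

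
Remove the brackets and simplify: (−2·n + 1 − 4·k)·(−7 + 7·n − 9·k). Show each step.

(−2·n + 1 − 4·k)·(−7 + 7·n − 9·k)
= 14·n − 14·n² + 18·k·n − 7 + 7·n − 9·k + 28·k − 28·k·n + 36·k²    [distributive law]
= 21·n − 14·n² − 10·k·n − 7 + 19·k + 36·k²    [combine like terms]

21·n − 14·n² − 10·k·n − 7 + 19·k + 36·k²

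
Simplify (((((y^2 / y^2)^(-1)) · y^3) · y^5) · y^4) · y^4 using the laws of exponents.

y^16

(((((y^2 / y^2)^(-1)) · y^3) · y^5) · y^4) · y^4
= ((((((y^2)^(-1)) / ((y^2)^(-1))) · y^3) · y^5) · y^4) · y^4    [power of a quotient]
= ((((y^(-2) / ((y^2)^(-1))) · y^3) · y^5) · y^4) · y^4    [power of a power]
= ((((y^(-2) / y^(-2)) · y^3) · y^5) · y^4) · y^4    [power of a power]
= (((y^0 · y^3) · y^5) · y^4) · y^4    [quotient of powers]
= ((y^3 · y^5) · y^4) · y^4    [product of powers]
= (y^8 · y^4) · y^4    [product of powers]
= y^12 · y^4    [product of powers]
= y^16    [product of powers]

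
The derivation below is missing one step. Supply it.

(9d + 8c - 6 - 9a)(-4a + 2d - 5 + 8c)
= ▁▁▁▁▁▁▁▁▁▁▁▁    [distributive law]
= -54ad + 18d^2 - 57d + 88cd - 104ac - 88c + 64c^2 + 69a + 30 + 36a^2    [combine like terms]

Applying distributive law to the line above:

-36ad + 18d^2 - 45d + 72cd - 32ac + 16cd - 40c + 64c^2 + 24a - 12d + 30 - 48c + 36a^2 - 18ad + 45a - 72ac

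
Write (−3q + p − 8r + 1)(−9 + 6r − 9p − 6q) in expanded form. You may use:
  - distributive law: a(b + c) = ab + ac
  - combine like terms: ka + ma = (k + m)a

21q + 30qr + 21pq + 18q² − 18p + 78pr − 9p² + 78r − 48r² − 9

(−3q + p − 8r + 1)(−9 + 6r − 9p − 6q)
= 27q − 18qr + 27pq + 18q² − 9p + 6pr − 9p² − 6pq + 72r − 48r² + 72pr + 48qr − 9 + 6r − 9p − 6q    [distributive law]
= 21q + 30qr + 21pq + 18q² − 18p + 78pr − 9p² + 78r − 48r² − 9    [combine like terms]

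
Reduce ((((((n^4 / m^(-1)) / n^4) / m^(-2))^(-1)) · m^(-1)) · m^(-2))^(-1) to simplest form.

((((((n^4 / m^(-1)) / n^4) / m^(-2))^(-1)) · m^(-1)) · m^(-2))^(-1)
= ((((((n^4 / m^(-1)) / n^4) / m^(-2))^(-1)) · m^(-1))^(-1)) · ((m^(-2))^(-1))    [power of a product]
= ((((((n^4 / m^(-1)) / n^4) / m^(-2))^(-1))^(-1)) · ((m^(-1))^(-1))) · ((m^(-2))^(-1))    [power of a product]
= (((((n^4 / m^(-1)) / n^4) / m^(-2))^1) · ((m^(-1))^(-1))) · ((m^(-2))^(-1))    [power of a power]
= (((((n^4 / m^(-1)) / n^4)^1) / ((m^(-2))^1)) · ((m^(-1))^(-1))) · ((m^(-2))^(-1))    [power of a quotient]
= (((((n^4 / m^(-1))^1) / ((n^4)^1)) / ((m^(-2))^1)) · ((m^(-1))^(-1))) · ((m^(-2))^(-1))    [power of a quotient]
= ((((((n^4)^1) / ((m^(-1))^1)) / ((n^4)^1)) / ((m^(-2))^1)) · ((m^(-1))^(-1))) · ((m^(-2))^(-1))    [power of a quotient]
= ((((n^4 / ((m^(-1))^1)) / ((n^4)^1)) / ((m^(-2))^1)) · ((m^(-1))^(-1))) · ((m^(-2))^(-1))    [power of a power]
= ((((n^4 / m^(-1)) / ((n^4)^1)) / ((m^(-2))^1)) · ((m^(-1))^(-1))) · ((m^(-2))^(-1))    [power of a power]
= ((((n^4 / m^(-1)) / n^4) / ((m^(-2))^1)) · ((m^(-1))^(-1))) · ((m^(-2))^(-1))    [power of a power]
= ((((n^4 / m^(-1)) / n^4) / m^(-2)) · ((m^(-1))^(-1))) · ((m^(-2))^(-1))    [power of a power]
= ((((n^4 / m^(-1)) / n^4) / m^(-2)) · m) · ((m^(-2))^(-1))    [power of a power]
= ((((n^4 / m^(-1)) / n^4) / m^(-2)) · m) · m^2    [power of a power]
= m^6    [quotient of powers; product of powers]

m^6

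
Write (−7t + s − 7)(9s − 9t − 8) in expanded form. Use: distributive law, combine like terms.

−72st + 63t^2 + 119t + 9s^2 − 71s + 56

(−7t + s − 7)(9s − 9t − 8)
= −63st + 63t^2 + 56t + 9s^2 − 9st − 8s − 63s + 63t + 56    [distributive law]
= −72st + 63t^2 + 119t + 9s^2 − 71s + 56    [combine like terms]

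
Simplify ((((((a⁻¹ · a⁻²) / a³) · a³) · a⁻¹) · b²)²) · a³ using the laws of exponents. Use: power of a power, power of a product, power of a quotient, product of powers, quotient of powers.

((((((a⁻¹ · a⁻²) / a³) · a³) · a⁻¹) · b²)²) · a³
= ((((((a⁻¹ · a⁻²) / a³) · a³) · a⁻¹)²) · ((b²)²)) · a³    [power of a product]
= ((((((a⁻¹ · a⁻²) / a³) · a³)²) · ((a⁻¹)²)) · ((b²)²)) · a³    [power of a product]
= ((((((a⁻¹ · a⁻²) / a³)²) · ((a³)²)) · ((a⁻¹)²)) · ((b²)²)) · a³    [power of a product]
= ((((((a⁻¹ · a⁻²)²) / ((a³)²)) · ((a³)²)) · ((a⁻¹)²)) · ((b²)²)) · a³    [power of a quotient]
= (((((((a⁻¹)²) · ((a⁻²)²)) / ((a³)²)) · ((a³)²)) · ((a⁻¹)²)) · ((b²)²)) · a³    [power of a product]
= (((((a⁻² · ((a⁻²)²)) / ((a³)²)) · ((a³)²)) · ((a⁻¹)²)) · ((b²)²)) · a³    [power of a power]
= (((((a⁻² · a⁻⁴) / ((a³)²)) · ((a³)²)) · ((a⁻¹)²)) · ((b²)²)) · a³    [power of a power]
= ((((a⁻⁶ / ((a³)²)) · ((a³)²)) · ((a⁻¹)²)) · ((b²)²)) · a³    [product of powers]
= ((((a⁻⁶ / a⁶) · ((a³)²)) · ((a⁻¹)²)) · ((b²)²)) · a³    [power of a power]
= (((a⁻¹² · ((a³)²)) · ((a⁻¹)²)) · ((b²)²)) · a³    [quotient of powers]
= (((a⁻¹² · a⁶) · ((a⁻¹)²)) · ((b²)²)) · a³    [power of a power]
= ((a⁻⁶ · ((a⁻¹)²)) · ((b²)²)) · a³    [product of powers]
= ((a⁻⁶ · a⁻²) · ((b²)²)) · a³    [power of a power]
= (a⁻⁸ · ((b²)²)) · a³    [product of powers]
= (a⁻⁸ · b⁴) · a³    [power of a power]
= a⁻⁵·b⁴    [product of powers]

a⁻⁵·b⁴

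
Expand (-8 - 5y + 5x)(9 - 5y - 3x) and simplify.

(-8 - 5y + 5x)(9 - 5y - 3x)
= -72 + 40y + 24x - 45y + 25y^2 + 15xy + 45x - 25xy - 15x^2    [distributive law]
= -72 - 5y + 69x + 25y^2 - 10xy - 15x^2    [combine like terms]

-72 - 5y + 69x + 25y^2 - 10xy - 15x^2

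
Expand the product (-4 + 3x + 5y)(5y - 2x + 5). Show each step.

5y + 23x - 20 + 5xy - 6x^2 + 25y^2

(-4 + 3x + 5y)(5y - 2x + 5)
= -20y + 8x - 20 + 15xy - 6x^2 + 15x + 25y^2 - 10xy + 25y    [distributive law]
= 5y + 23x - 20 + 5xy - 6x^2 + 25y^2    [combine like terms]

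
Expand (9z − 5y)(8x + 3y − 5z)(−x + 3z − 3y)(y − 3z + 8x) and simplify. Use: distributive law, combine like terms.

(9z − 5y)(8x + 3y − 5z)(−x + 3z − 3y)(y − 3z + 8x)
= (72xz + 27yz − 45z^2 − 40xy − 15y^2 + 25yz)(−x + 3z − 3y)(y − 3z + 8x)    [distributive law]
= (72xz + 52yz − 45z^2 − 40xy − 15y^2)(−x + 3z − 3y)(y − 3z + 8x)    [combine like terms]
= (−72x^2z + 216xz^2 − 216xyz − 52xyz + 156yz^2 − 156y^2z + 45xz^2 − 135z^3 + 135yz^2 + 40x^2y − 120xyz + 120xy^2 + 15xy^2 − 45y^2z + 45y^3)(y − 3z + 8x)    [distributive law]
= (−72x^2z + 261xz^2 − 388xyz + 291yz^2 − 201y^2z − 135z^3 + 40x^2y + 135xy^2 + 45y^3)(y − 3z + 8x)    [combine like terms]
= −72x^2yz + 216x^2z^2 − 576x^3z + 261xyz^2 − 783xz^3 + 2088x^2z^2 − 388xy^2z + 1164xyz^2 − 3104x^2yz + 291y^2z^2 − 873yz^3 + 2328xyz^2 − 201y^3z + 603y^2z^2 − 1608xy^2z − 135yz^3 + 405z^4 − 1080xz^3 + 40x^2y^2 − 120x^2yz + 320x^3y + 135xy^3 − 405xy^2z + 1080x^2y^2 + 45y^4 − 135y^3z + 360xy^3    [distributive law]
= −3296x^2yz + 2304x^2z^2 − 576x^3z + 3753xyz^2 − 1863xz^3 − 2401xy^2z + 894y^2z^2 − 1008yz^3 − 336y^3z + 405z^4 + 1120x^2y^2 + 320x^3y + 495xy^3 + 45y^4    [combine like terms]

−3296x^2yz + 2304x^2z^2 − 576x^3z + 3753xyz^2 − 1863xz^3 − 2401xy^2z + 894y^2z^2 − 1008yz^3 − 336y^3z + 405z^4 + 1120x^2y^2 + 320x^3y + 495xy^3 + 45y^4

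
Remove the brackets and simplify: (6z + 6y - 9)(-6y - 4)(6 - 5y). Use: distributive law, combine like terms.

-96yz + 180y^2z - 144z - 366y^2 + 180y^3 + 216

(6z + 6y - 9)(-6y - 4)(6 - 5y)
= (-36yz - 24z - 36y^2 - 24y + 54y + 36)(6 - 5y)    [distributive law]
= (-36yz - 24z - 36y^2 + 30y + 36)(6 - 5y)    [combine like terms]
= -216yz + 180y^2z - 144z + 120yz - 216y^2 + 180y^3 + 180y - 150y^2 + 216 - 180y    [distributive law]
= -96yz + 180y^2z - 144z - 366y^2 + 180y^3 + 216    [combine like terms]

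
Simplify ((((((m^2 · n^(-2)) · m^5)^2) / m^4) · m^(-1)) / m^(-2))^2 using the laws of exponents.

m^22·n^(-8)

((((((m^2 · n^(-2)) · m^5)^2) / m^4) · m^(-1)) / m^(-2))^2
= ((((((m^2 · n^(-2)) · m^5)^2) / m^4) · m^(-1))^2) / ((m^(-2))^2)    [power of a quotient]
= ((((((m^2 · n^(-2)) · m^5)^2) / m^4)^2) · ((m^(-1))^2)) / ((m^(-2))^2)    [power of a product]
= ((((((m^2 · n^(-2)) · m^5)^2)^2) / ((m^4)^2)) · ((m^(-1))^2)) / ((m^(-2))^2)    [power of a quotient]
= (((((m^2 · n^(-2)) · m^5)^4) / ((m^4)^2)) · ((m^(-1))^2)) / ((m^(-2))^2)    [power of a power]
= (((((m^2 · n^(-2))^4) · ((m^5)^4)) / ((m^4)^2)) · ((m^(-1))^2)) / ((m^(-2))^2)    [power of a product]
= ((((((m^2)^4) · ((n^(-2))^4)) · ((m^5)^4)) / ((m^4)^2)) · ((m^(-1))^2)) / ((m^(-2))^2)    [power of a product]
= ((((m^8 · ((n^(-2))^4)) · ((m^5)^4)) / ((m^4)^2)) · ((m^(-1))^2)) / ((m^(-2))^2)    [power of a power]
= ((((m^8 · n^(-8)) · ((m^5)^4)) / ((m^4)^2)) · ((m^(-1))^2)) / ((m^(-2))^2)    [power of a power]
= ((((m^8 · n^(-8)) · m^20) / ((m^4)^2)) · ((m^(-1))^2)) / ((m^(-2))^2)    [power of a power]
= ((((m^8 · n^(-8)) · m^20) / m^8) · ((m^(-1))^2)) / ((m^(-2))^2)    [power of a power]
= ((((m^8 · n^(-8)) · m^20) / m^8) · m^(-2)) / ((m^(-2))^2)    [power of a power]
= ((((m^8 · n^(-8)) · m^20) / m^8) · m^(-2)) / m^(-4)    [power of a power]
= m^22·n^(-8)    [quotient of powers; product of powers]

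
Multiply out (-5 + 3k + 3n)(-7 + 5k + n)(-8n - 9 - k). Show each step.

-46n - 315 + 379k + 232kn - 89k^2 + 181n^2 - 138k^2n - 15k^3 - 147kn^2 - 24n^3

(-5 + 3k + 3n)(-7 + 5k + n)(-8n - 9 - k)
= (35 - 25k - 5n - 21k + 15k^2 + 3kn - 21n + 15kn + 3n^2)(-8n - 9 - k)    [distributive law]
= (35 - 46k - 26n + 15k^2 + 18kn + 3n^2)(-8n - 9 - k)    [combine like terms]
= -280n - 315 - 35k + 368kn + 414k + 46k^2 + 208n^2 + 234n + 26kn - 120k^2n - 135k^2 - 15k^3 - 144kn^2 - 162kn - 18k^2n - 24n^3 - 27n^2 - 3kn^2    [distributive law]
= -46n - 315 + 379k + 232kn - 89k^2 + 181n^2 - 138k^2n - 15k^3 - 147kn^2 - 24n^3    [combine like terms]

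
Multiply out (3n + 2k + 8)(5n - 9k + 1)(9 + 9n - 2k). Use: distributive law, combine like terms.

(3n + 2k + 8)(5n - 9k + 1)(9 + 9n - 2k)
= (15n^2 - 27kn + 3n + 10kn - 18k^2 + 2k + 40n - 72k + 8)(9 + 9n - 2k)    [distributive law]
= (15n^2 - 17kn + 43n - 18k^2 - 70k + 8)(9 + 9n - 2k)    [combine like terms]
= 135n^2 + 135n^3 - 30kn^2 - 153kn - 153kn^2 + 34k^2n + 387n + 387n^2 - 86kn - 162k^2 - 162k^2n + 36k^3 - 630k - 630kn + 140k^2 + 72 + 72n - 16k    [distributive law]
= 522n^2 + 135n^3 - 183kn^2 - 869kn - 128k^2n + 459n - 22k^2 + 36k^3 - 646k + 72    [combine like terms]

522n^2 + 135n^3 - 183kn^2 - 869kn - 128k^2n + 459n - 22k^2 + 36k^3 - 646k + 72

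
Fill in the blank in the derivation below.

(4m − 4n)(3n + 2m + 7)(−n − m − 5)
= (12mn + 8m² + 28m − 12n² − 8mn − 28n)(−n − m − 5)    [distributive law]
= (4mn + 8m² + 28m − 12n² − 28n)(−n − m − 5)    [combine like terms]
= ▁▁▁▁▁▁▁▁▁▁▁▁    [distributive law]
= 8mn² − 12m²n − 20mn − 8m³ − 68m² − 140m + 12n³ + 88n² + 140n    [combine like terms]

After distributive law, the bracketed line is:

−4mn² − 4m²n − 20mn − 8m²n − 8m³ − 40m² − 28mn − 28m² − 140m + 12n³ + 12mn² + 60n² + 28n² + 28mn + 140n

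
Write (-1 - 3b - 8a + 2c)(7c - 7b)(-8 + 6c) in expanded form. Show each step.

56c - 154c² - 56b + 322bc - 210bc² - 168b² + 126b²c + 448ac - 336ac² - 448ab + 336abc + 84c³

(-1 - 3b - 8a + 2c)(7c - 7b)(-8 + 6c)
= (-7c + 7b - 21bc + 21b² - 56ac + 56ab + 14c² - 14bc)(-8 + 6c)    [distributive law]
= (-7c + 7b - 35bc + 21b² - 56ac + 56ab + 14c²)(-8 + 6c)    [combine like terms]
= 56c - 42c² - 56b + 42bc + 280bc - 210bc² - 168b² + 126b²c + 448ac - 336ac² - 448ab + 336abc - 112c² + 84c³    [distributive law]
= 56c - 154c² - 56b + 322bc - 210bc² - 168b² + 126b²c + 448ac - 336ac² - 448ab + 336abc + 84c³    [combine like terms]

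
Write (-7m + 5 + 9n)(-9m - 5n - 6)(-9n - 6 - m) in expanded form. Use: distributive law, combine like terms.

-521m^2n - 375m^2 - 63m^3 + 459mn^2 + 382mn + 48m + 981n^2 + 744n + 180 + 405n^3

(-7m + 5 + 9n)(-9m - 5n - 6)(-9n - 6 - m)
= (63m^2 + 35mn + 42m - 45m - 25n - 30 - 81mn - 45n^2 - 54n)(-9n - 6 - m)    [distributive law]
= (63m^2 - 46mn - 3m - 79n - 30 - 45n^2)(-9n - 6 - m)    [combine like terms]
= -567m^2n - 378m^2 - 63m^3 + 414mn^2 + 276mn + 46m^2n + 27mn + 18m + 3m^2 + 711n^2 + 474n + 79mn + 270n + 180 + 30m + 405n^3 + 270n^2 + 45mn^2    [distributive law]
= -521m^2n - 375m^2 - 63m^3 + 459mn^2 + 382mn + 48m + 981n^2 + 744n + 180 + 405n^3    [combine like terms]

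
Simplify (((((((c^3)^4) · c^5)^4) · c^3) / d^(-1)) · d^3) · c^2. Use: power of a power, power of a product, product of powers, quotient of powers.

(((((((c^3)^4) · c^5)^4) · c^3) / d^(-1)) · d^3) · c^2
= (((((((c^3)^4)^4) · ((c^5)^4)) · c^3) / d^(-1)) · d^3) · c^2    [power of a product]
= ((((((c^3)^16) · ((c^5)^4)) · c^3) / d^(-1)) · d^3) · c^2    [power of a power]
= ((((c^48 · ((c^5)^4)) · c^3) / d^(-1)) · d^3) · c^2    [power of a power]
= ((((c^48 · c^20) · c^3) / d^(-1)) · d^3) · c^2    [power of a power]
= (((c^68 · c^3) / d^(-1)) · d^3) · c^2    [product of powers]
= ((c^71 / d^(-1)) · d^3) · c^2    [product of powers]
= c^73d^4    [quotient of powers; product of powers]

c^73d^4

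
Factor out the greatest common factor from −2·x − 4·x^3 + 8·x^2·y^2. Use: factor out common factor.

−2·x − 4·x^3 + 8·x^2·y^2
= 2(−x − 2·x^3 + 4·x^2·y^2)    [factor out 2]
= 2·x(−1 − 2·x^2 + 4·x·y^2)    [factor out x]

2·x(−1 − 2·x^2 + 4·x·y^2)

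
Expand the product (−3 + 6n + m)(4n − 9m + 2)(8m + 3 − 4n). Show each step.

(−3 + 6n + m)(4n − 9m + 2)(8m + 3 − 4n)
= (−12n + 27m − 6 + 24n^2 − 54mn + 12n + 4mn − 9m^2 + 2m)(8m + 3 − 4n)    [distributive law]
= (29m − 6 + 24n^2 − 50mn − 9m^2)(8m + 3 − 4n)    [combine like terms]
= 232m^2 + 87m − 116mn − 48m − 18 + 24n + 192mn^2 + 72n^2 − 96n^3 − 400m^2n − 150mn + 200mn^2 − 72m^3 − 27m^2 + 36m^2n    [distributive law]
= 205m^2 + 39m − 266mn − 18 + 24n + 392mn^2 + 72n^2 − 96n^3 − 364m^2n − 72m^3    [combine like terms]

205m^2 + 39m − 266mn − 18 + 24n + 392mn^2 + 72n^2 − 96n^3 − 364m^2n − 72m^3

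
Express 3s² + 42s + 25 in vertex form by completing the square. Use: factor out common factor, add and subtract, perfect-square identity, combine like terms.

3s² + 42s + 25
= 3(s² + 14s) + 25    [factor out 3 from the s-terms]
= 3(s² + 14s + 49 − 49) + 25    [add and subtract 49 inside the bracket]
= 3(s + 7)² − 147 + 25    [perfect-square identity]
= 3(s + 7)² − 122    [combine constants]

3(s + 7)² − 122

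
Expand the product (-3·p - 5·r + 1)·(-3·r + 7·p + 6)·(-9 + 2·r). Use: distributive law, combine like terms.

212·p·r - 52·p·r² + 189·p² - 42·p²·r + 99·p - 201·r² + 30·r³ + 309·r - 54

(-3·p - 5·r + 1)·(-3·r + 7·p + 6)·(-9 + 2·r)
= (9·p·r - 21·p² - 18·p + 15·r² - 35·p·r - 30·r - 3·r + 7·p + 6)·(-9 + 2·r)    [distributive law]
= (-26·p·r - 21·p² - 11·p + 15·r² - 33·r + 6)·(-9 + 2·r)    [combine like terms]
= 234·p·r - 52·p·r² + 189·p² - 42·p²·r + 99·p - 22·p·r - 135·r² + 30·r³ + 297·r - 66·r² - 54 + 12·r    [distributive law]
= 212·p·r - 52·p·r² + 189·p² - 42·p²·r + 99·p - 201·r² + 30·r³ + 309·r - 54    [combine like terms]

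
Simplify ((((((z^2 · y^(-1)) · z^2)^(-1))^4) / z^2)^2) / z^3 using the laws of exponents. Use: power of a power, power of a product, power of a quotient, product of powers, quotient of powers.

((((((z^2 · y^(-1)) · z^2)^(-1))^4) / z^2)^2) / z^3
= ((((((z^2 · y^(-1)) · z^2)^(-1))^4)^2) / ((z^2)^2)) / z^3    [power of a quotient]
= (((((z^2 · y^(-1)) · z^2)^(-1))^8) / ((z^2)^2)) / z^3    [power of a power]
= ((((z^2 · y^(-1)) · z^2)^(-8)) / ((z^2)^2)) / z^3    [power of a power]
= ((((z^2 · y^(-1))^(-8)) · ((z^2)^(-8))) / ((z^2)^2)) / z^3    [power of a product]
= (((((z^2)^(-8)) · ((y^(-1))^(-8))) · ((z^2)^(-8))) / ((z^2)^2)) / z^3    [power of a product]
= (((z^(-16) · ((y^(-1))^(-8))) · ((z^2)^(-8))) / ((z^2)^2)) / z^3    [power of a power]
= (((z^(-16) · y^8) · ((z^2)^(-8))) / ((z^2)^2)) / z^3    [power of a power]
= (((z^(-16) · y^8) · z^(-16)) / ((z^2)^2)) / z^3    [power of a power]
= (((z^(-16) · y^8) · z^(-16)) / z^4) / z^3    [power of a power]
= y^8·z^(-39)    [quotient of powers; product of powers]

y^8·z^(-39)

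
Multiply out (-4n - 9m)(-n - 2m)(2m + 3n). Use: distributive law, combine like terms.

59mn^2 + 12n^3 + 88m^2n + 36m^3

(-4n - 9m)(-n - 2m)(2m + 3n)
= (4n^2 + 8mn + 9mn + 18m^2)(2m + 3n)    [distributive law]
= (4n^2 + 17mn + 18m^2)(2m + 3n)    [combine like terms]
= 8mn^2 + 12n^3 + 34m^2n + 51mn^2 + 36m^3 + 54m^2n    [distributive law]
= 59mn^2 + 12n^3 + 88m^2n + 36m^3    [combine like terms]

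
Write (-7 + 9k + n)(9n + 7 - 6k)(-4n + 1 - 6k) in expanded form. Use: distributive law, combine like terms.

233n^2 + 140n - 9kn - 49 + 399k - 684k^2 - 354kn^2 - 234k^2n + 324k^3 - 36n^3

(-7 + 9k + n)(9n + 7 - 6k)(-4n + 1 - 6k)
= (-63n - 49 + 42k + 81kn + 63k - 54k^2 + 9n^2 + 7n - 6kn)(-4n + 1 - 6k)    [distributive law]
= (-56n - 49 + 105k + 75kn - 54k^2 + 9n^2)(-4n + 1 - 6k)    [combine like terms]
= 224n^2 - 56n + 336kn + 196n - 49 + 294k - 420kn + 105k - 630k^2 - 300kn^2 + 75kn - 450k^2n + 216k^2n - 54k^2 + 324k^3 - 36n^3 + 9n^2 - 54kn^2    [distributive law]
= 233n^2 + 140n - 9kn - 49 + 399k - 684k^2 - 354kn^2 - 234k^2n + 324k^3 - 36n^3    [combine like terms]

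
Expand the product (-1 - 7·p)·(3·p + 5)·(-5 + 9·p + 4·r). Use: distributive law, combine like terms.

145·p - 237·p^2 - 152·p·r + 25 - 20·r - 189·p^3 - 84·p^2·r

(-1 - 7·p)·(3·p + 5)·(-5 + 9·p + 4·r)
= (-3·p - 5 - 21·p^2 - 35·p)·(-5 + 9·p + 4·r)    [distributive law]
= (-38·p - 5 - 21·p^2)·(-5 + 9·p + 4·r)    [combine like terms]
= 190·p - 342·p^2 - 152·p·r + 25 - 45·p - 20·r + 105·p^2 - 189·p^3 - 84·p^2·r    [distributive law]
= 145·p - 237·p^2 - 152·p·r + 25 - 20·r - 189·p^3 - 84·p^2·r    [combine like terms]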